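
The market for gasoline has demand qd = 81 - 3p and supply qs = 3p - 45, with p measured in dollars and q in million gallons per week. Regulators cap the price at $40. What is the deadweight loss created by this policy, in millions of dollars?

0

In a free market, 81 - 3p = 3p - 45 gives the equilibrium p* = 21, q* = 18.
The ceiling of 40 is above the equilibrium price 21, so it is not binding; the market clears at p* = 21, q* = 18.
Since the control does not bind, no trades are prevented and deadweight loss is zero.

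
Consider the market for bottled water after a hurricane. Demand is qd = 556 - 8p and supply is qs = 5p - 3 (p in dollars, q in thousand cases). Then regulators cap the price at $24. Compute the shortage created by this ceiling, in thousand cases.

In a free market, 556 - 8p = 5p - 3 gives the equilibrium p* = 43, q* = 212.
Since 24 < 43, the ceiling is binding.
At p = 24: qd = 556 - 8·24 = 364 and qs = 5·24 - 3 = 117.
Shortage = qd - qs = 364 - 117 = 247.

247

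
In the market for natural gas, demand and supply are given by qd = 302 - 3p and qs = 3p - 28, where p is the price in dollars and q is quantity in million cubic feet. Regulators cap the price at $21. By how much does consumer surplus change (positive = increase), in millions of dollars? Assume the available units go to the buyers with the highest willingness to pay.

-544

In a free market, 302 - 3p = 3p - 28 gives the equilibrium p* = 55, q* = 137.
Because the ceiling (21) lies below the market-clearing price, it is binding.
At p = 21: qd = 302 - 3·21 = 239 and qs = 3·21 - 28 = 35.
Consumer surplus without the control is ½ · (302/3 - 55) · 137 = 18769/6.
With the ceiling, 35 units are sold at 21 (assume they go to the highest-value buyers). The demand price at q = 35 is 89, so CS = ½ · [(302/3 - 21) + (89 - 21)] · 35 = 15505/6.
Change in consumer surplus = 15505/6 - 18769/6 = -544.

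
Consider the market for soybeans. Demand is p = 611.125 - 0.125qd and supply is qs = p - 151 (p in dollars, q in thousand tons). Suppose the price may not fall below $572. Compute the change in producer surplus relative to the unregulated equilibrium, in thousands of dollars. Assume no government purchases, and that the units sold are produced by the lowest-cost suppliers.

Rearranging demand gives qd = 4889 - 8p. Setting quantity demanded equal to quantity supplied, 4889 - 8p = p - 151, gives p* = 560 and q* = 409.
Because the floor (572) lies above the market-clearing price, it is binding.
At p = 572: qd = 4889 - 8·572 = 313 and qs = 572 - 151 = 421.
Producer surplus without the control is ½ · (560 - 151) · 409 = 83640.5.
With the floor, 313 units are sold at 572. The supply price at q = 313 is 464, so PS = ½ · [(572 - 151) + (572 - 464)] · 313 = 82788.5.
Change in producer surplus = 82788.5 - 83640.5 = -852.

-852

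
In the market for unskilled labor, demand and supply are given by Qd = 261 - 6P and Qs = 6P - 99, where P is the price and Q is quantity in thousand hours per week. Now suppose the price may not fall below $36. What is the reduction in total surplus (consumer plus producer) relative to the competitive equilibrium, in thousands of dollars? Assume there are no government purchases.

216

Without the control the market clears where 261 - 6P = 6P - 99, i.e. P* = 30 and Q* = 81.
Because the floor (36) lies above the market-clearing price, it is binding.
At P = 36: Qd = 261 - 6·36 = 45 and Qs = 6·36 - 99 = 117.
Quantity traded falls to 45. At Q = 45 the demand price is (261 - 45)/6 = 36 and the supply price is (99 + 45)/6 = 24.
Deadweight loss = ½ · (36 - 24) · (81 - 45) = ½ · 12 · 36 = 216.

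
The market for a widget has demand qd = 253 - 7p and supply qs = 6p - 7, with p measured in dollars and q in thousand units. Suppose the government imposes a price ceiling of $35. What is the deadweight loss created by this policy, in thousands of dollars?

0

In a free market, 253 - 7p = 6p - 7 gives the equilibrium p* = 20, q* = 113.
The ceiling of 35 is above the equilibrium price 20, so it is not binding; the market clears at p* = 20, q* = 113.
Since the control does not bind, no trades are prevented and deadweight loss is zero.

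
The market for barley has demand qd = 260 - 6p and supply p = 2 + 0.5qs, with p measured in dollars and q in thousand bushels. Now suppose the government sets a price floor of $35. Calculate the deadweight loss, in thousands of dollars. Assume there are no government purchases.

Rearranging supply gives qs = 2p - 4. Setting quantity demanded equal to quantity supplied, 260 - 6p = 2p - 4, gives p* = 33 and q* = 62.
The floor of 35 is above the equilibrium price 33, so it binds.
At p = 35: qd = 260 - 6·35 = 50 and qs = 2·35 - 4 = 66.
Quantity traded falls to 50. At q = 50 the demand price is (260 - 50)/6 = 35 and the supply price is (4 + 50)/2 = 27.
Deadweight loss = ½ · (35 - 27) · (62 - 50) = ½ · 8 · 12 = 48.

48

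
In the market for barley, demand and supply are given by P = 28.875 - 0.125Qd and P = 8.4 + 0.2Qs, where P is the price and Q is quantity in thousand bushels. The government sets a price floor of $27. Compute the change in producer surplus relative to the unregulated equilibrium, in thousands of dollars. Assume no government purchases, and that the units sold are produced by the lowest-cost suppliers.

Rearranging demand gives Qd = 231 - 8P; rearranging supply gives Qs = 5P - 42. In a free market, 231 - 8P = 5P - 42 gives the equilibrium P* = 21, Q* = 63.
Because the floor (27) lies above the market-clearing price, it is binding.
At P = 27: Qd = 231 - 8·27 = 15 and Qs = 5·27 - 42 = 93.
Producer surplus without the control is ½ · (21 - 8.4) · 63 = 396.9.
With the floor, 15 units are sold at 27. The supply price at Q = 15 is 11.4, so PS = ½ · [(27 - 8.4) + (27 - 11.4)] · 15 = 256.5.
Change in producer surplus = 256.5 - 396.9 = -140.4.

-140.4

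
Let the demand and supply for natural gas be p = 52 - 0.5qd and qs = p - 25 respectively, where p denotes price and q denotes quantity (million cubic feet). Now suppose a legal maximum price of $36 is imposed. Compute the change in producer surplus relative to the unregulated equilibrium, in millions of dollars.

Rearranging demand gives qd = 104 - 2p. Setting quantity demanded equal to quantity supplied, 104 - 2p = p - 25, gives p* = 43 and q* = 18.
Since 36 < 43, the ceiling is binding.
At p = 36: qd = 104 - 2·36 = 32 and qs = 36 - 25 = 11.
Producer surplus without the control is ½ · (43 - 25) · 18 = 162.
With the ceiling, producers sell 11 units at 36, so PS = ½ · (36 - 25) · 11 = 60.5.
Change in producer surplus = 60.5 - 162 = -101.5.

-101.5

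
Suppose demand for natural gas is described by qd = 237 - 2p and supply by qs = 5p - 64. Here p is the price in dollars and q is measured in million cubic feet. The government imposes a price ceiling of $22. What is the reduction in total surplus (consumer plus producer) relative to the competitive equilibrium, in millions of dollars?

Equilibrium: 237 - 2p = 5p - 64, so 301 = 7p and p* = 43, q* = 151.
Because the ceiling (22) lies below the market-clearing price, it is binding.
At p = 22: qd = 237 - 2·22 = 193 and qs = 5·22 - 64 = 46.
Quantity traded falls to 46. At q = 46 the demand price is (237 - 46)/2 = 95.5 and the supply price is (64 + 46)/5 = 22.
Deadweight loss = ½ · (95.5 - 22) · (151 - 46) = ½ · 73.5 · 105 = 3858.75.

3858.75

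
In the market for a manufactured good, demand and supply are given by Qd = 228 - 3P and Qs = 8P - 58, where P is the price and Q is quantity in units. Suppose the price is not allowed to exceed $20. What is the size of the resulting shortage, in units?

Setting quantity demanded equal to quantity supplied, 228 - 3P = 8P - 58, gives P* = 26 and Q* = 150.
Because the ceiling (20) lies below the market-clearing price, it is binding.
At P = 20: Qd = 228 - 3·20 = 168 and Qs = 8·20 - 58 = 102.
Shortage = Qd - Qs = 168 - 102 = 66.

66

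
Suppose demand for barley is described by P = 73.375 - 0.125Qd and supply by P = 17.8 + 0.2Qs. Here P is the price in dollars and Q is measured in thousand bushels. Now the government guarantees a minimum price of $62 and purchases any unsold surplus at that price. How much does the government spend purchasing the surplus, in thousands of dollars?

Rearranging demand gives Qd = 587 - 8P; rearranging supply gives Qs = 5P - 89. Equilibrium: 587 - 8P = 5P - 89, so 676 = 13P and P* = 52, Q* = 171.
Since 62 > 52, the floor is binding.
At P = 62: Qd = 587 - 8·62 = 91 and Qs = 5·62 - 89 = 221.
Surplus = Qs - Qd = 130.
Government expenditure = surplus × support price = 130 × 62 = 8060.

8060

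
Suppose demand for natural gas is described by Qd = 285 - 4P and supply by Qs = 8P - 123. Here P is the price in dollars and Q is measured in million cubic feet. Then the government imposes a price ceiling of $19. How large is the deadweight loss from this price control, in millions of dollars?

2700

Equilibrium: 285 - 4P = 8P - 123, so 408 = 12P and P* = 34, Q* = 149.
Because the ceiling (19) lies below the market-clearing price, it is binding.
At P = 19: Qd = 285 - 4·19 = 209 and Qs = 8·19 - 123 = 29.
Quantity traded falls to 29. At Q = 29 the demand price is (285 - 29)/4 = 64 and the supply price is (123 + 29)/8 = 19.
Deadweight loss = ½ · (64 - 19) · (149 - 29) = ½ · 45 · 120 = 2700.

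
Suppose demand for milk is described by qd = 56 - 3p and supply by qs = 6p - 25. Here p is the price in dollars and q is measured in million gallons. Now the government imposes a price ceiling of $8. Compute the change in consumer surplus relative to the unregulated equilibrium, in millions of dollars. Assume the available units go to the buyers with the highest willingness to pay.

Without the control the market clears where 56 - 3p = 6p - 25, i.e. p* = 9 and q* = 29.
Because the ceiling (8) lies below the market-clearing price, it is binding.
At p = 8: qd = 56 - 3·8 = 32 and qs = 6·8 - 25 = 23.
Consumer surplus without the control is ½ · (56/3 - 9) · 29 = 841/6.
With the ceiling, 23 units are sold at 8 (assume they go to the highest-value buyers). The demand price at q = 23 is 11, so CS = ½ · [(56/3 - 8) + (11 - 8)] · 23 = 943/6.
Change in consumer surplus = 943/6 - 841/6 = 17.

17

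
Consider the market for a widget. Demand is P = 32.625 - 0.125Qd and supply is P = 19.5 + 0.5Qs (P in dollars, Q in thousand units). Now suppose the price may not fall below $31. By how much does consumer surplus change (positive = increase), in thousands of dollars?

Rearranging demand gives Qd = 261 - 8P; rearranging supply gives Qs = 2P - 39. In a free market, 261 - 8P = 2P - 39 gives the equilibrium P* = 30, Q* = 21.
The floor of 31 is above the equilibrium price 30, so it binds.
At P = 31: Qd = 261 - 8·31 = 13 and Qs = 2·31 - 39 = 23.
Consumer surplus without the control is ½ · (32.625 - 30) · 21 = 27.5625.
With the floor, consumers buy 13 units at 31, so CS = ½ · (32.625 - 31) · 13 = 10.5625.
Change in consumer surplus = 10.5625 - 27.5625 = -17.

-17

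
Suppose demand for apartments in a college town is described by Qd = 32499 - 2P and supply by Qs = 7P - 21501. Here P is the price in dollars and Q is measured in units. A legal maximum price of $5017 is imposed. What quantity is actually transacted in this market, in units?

13618

In a free market, 32499 - 2P = 7P - 21501 gives the equilibrium P* = 6000, Q* = 20499.
Since 5017 < 6000, the ceiling is binding.
At P = 5017: Qd = 32499 - 2·5017 = 22465 and Qs = 7·5017 - 21501 = 13618.
The quantity actually transacted is the short side, supply: 13618.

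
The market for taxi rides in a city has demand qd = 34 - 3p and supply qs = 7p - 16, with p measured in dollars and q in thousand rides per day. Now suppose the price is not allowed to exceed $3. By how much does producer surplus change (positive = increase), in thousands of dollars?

Setting quantity demanded equal to quantity supplied, 34 - 3p = 7p - 16, gives p* = 5 and q* = 19.
Because the ceiling (3) lies below the market-clearing price, it is binding.
At p = 3: qd = 34 - 3·3 = 25 and qs = 7·3 - 16 = 5.
Producer surplus without the control is ½ · (5 - 16/7) · 19 = 361/14.
With the ceiling, producers sell 5 units at 3, so PS = ½ · (3 - 16/7) · 5 = 25/14.
Change in producer surplus = 25/14 - 361/14 = -24.

-24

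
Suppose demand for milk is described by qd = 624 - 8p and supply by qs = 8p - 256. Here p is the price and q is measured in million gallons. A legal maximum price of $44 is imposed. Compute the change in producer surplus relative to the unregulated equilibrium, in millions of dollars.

In a free market, 624 - 8p = 8p - 256 gives the equilibrium p* = 55, q* = 184.
The ceiling of 44 is below the equilibrium price 55, so it binds.
At p = 44: qd = 624 - 8·44 = 272 and qs = 8·44 - 256 = 96.
Producer surplus without the control is ½ · (55 - 32) · 184 = 2116.
With the ceiling, producers sell 96 units at 44, so PS = ½ · (44 - 32) · 96 = 576.
Change in producer surplus = 576 - 2116 = -1540.

-1540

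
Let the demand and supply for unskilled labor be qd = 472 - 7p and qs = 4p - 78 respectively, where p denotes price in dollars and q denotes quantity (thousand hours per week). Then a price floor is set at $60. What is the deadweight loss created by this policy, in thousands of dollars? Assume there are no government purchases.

Setting quantity demanded equal to quantity supplied, 472 - 7p = 4p - 78, gives p* = 50 and q* = 122.
Because the floor (60) lies above the market-clearing price, it is binding.
At p = 60: qd = 472 - 7·60 = 52 and qs = 4·60 - 78 = 162.
Quantity traded falls to 52. At q = 52 the demand price is (472 - 52)/7 = 60 and the supply price is (78 + 52)/4 = 32.5.
Deadweight loss = ½ · (60 - 32.5) · (122 - 52) = ½ · 27.5 · 70 = 962.5.

962.5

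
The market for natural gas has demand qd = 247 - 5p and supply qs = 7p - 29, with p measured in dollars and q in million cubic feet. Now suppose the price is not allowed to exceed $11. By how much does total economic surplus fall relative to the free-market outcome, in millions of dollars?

Setting quantity demanded equal to quantity supplied, 247 - 5p = 7p - 29, gives p* = 23 and q* = 132.
Since 11 < 23, the ceiling is binding.
At p = 11: qd = 247 - 5·11 = 192 and qs = 7·11 - 29 = 48.
Quantity traded falls to 48. At q = 48 the demand price is (247 - 48)/5 = 39.8 and the supply price is (29 + 48)/7 = 11.
Deadweight loss = ½ · (39.8 - 11) · (132 - 48) = ½ · 28.8 · 84 = 1209.6.

1209.6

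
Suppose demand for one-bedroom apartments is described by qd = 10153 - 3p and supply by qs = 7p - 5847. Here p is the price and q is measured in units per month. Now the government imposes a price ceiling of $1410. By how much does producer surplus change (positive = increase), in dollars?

-890720

Setting quantity demanded equal to quantity supplied, 10153 - 3p = 7p - 5847, gives p* = 1600 and q* = 5353.
Because the ceiling (1410) lies below the market-clearing price, it is binding.
At p = 1410: qd = 10153 - 3·1410 = 5923 and qs = 7·1410 - 5847 = 4023.
Producer surplus without the control is ½ · (1600 - 5847/7) · 5353 = 28654609/14.
With the ceiling, producers sell 4023 units at 1410, so PS = ½ · (1410 - 5847/7) · 4023 = 16184529/14.
Change in producer surplus = 16184529/14 - 28654609/14 = -890720.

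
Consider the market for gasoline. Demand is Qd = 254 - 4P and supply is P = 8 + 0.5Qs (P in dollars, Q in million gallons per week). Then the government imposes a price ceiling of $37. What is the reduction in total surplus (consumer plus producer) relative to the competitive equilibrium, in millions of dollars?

96

Rearranging supply gives Qs = 2P - 16. In a free market, 254 - 4P = 2P - 16 gives the equilibrium P* = 45, Q* = 74.
Because the ceiling (37) lies below the market-clearing price, it is binding.
At P = 37: Qd = 254 - 4·37 = 106 and Qs = 2·37 - 16 = 58.
Quantity traded falls to 58. At Q = 58 the demand price is (254 - 58)/4 = 49 and the supply price is (16 + 58)/2 = 37.
Deadweight loss = ½ · (49 - 37) · (74 - 58) = ½ · 12 · 16 = 96.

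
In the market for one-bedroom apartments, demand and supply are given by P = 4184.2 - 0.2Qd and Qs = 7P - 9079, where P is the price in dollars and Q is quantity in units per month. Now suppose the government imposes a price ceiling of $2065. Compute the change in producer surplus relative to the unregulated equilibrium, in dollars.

Rearranging demand gives Qd = 20921 - 5P. Equilibrium: 20921 - 5P = 7P - 9079, so 30000 = 12P and P* = 2500, Q* = 8421.
Since 2065 < 2500, the ceiling is binding.
At P = 2065: Qd = 20921 - 5·2065 = 10596 and Qs = 7·2065 - 9079 = 5376.
Producer surplus without the control is ½ · (2500 - 1297) · 8421 = 5065231.5.
With the ceiling, producers sell 5376 units at 2065, so PS = ½ · (2065 - 1297) · 5376 = 2064384.
Change in producer surplus = 2064384 - 5065231.5 = -3000847.5.

-3000847.5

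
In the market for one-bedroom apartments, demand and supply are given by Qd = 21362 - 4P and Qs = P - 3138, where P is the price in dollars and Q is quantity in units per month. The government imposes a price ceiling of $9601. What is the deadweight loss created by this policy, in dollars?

Setting quantity demanded equal to quantity supplied, 21362 - 4P = P - 3138, gives P* = 4900 and Q* = 1762.
Since 9601 is above P* = 4900, the ceiling does not bind and the free-market outcome prevails.
Since the control does not bind, no trades are prevented and deadweight loss is zero.

0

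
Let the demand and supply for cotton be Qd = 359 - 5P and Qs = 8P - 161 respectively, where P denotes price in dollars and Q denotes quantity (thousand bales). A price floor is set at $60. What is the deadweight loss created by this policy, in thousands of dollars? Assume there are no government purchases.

Without the control the market clears where 359 - 5P = 8P - 161, i.e. P* = 40 and Q* = 159.
The floor of 60 is above the equilibrium price 40, so it binds.
At P = 60: Qd = 359 - 5·60 = 59 and Qs = 8·60 - 161 = 319.
Quantity traded falls to 59. At Q = 59 the demand price is (359 - 59)/5 = 60 and the supply price is (161 + 59)/8 = 27.5.
Deadweight loss = ½ · (60 - 27.5) · (159 - 59) = ½ · 32.5 · 100 = 1625.

1625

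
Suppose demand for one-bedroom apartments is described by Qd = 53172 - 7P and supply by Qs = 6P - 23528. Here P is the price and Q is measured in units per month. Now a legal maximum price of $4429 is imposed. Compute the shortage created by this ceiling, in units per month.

Equilibrium: 53172 - 7P = 6P - 23528, so 76700 = 13P and P* = 5900, Q* = 11872.
The ceiling of 4429 is below the equilibrium price 5900, so it binds.
At P = 4429: Qd = 53172 - 7·4429 = 22169 and Qs = 6·4429 - 23528 = 3046.
Shortage = Qd - Qs = 22169 - 3046 = 19123.

19123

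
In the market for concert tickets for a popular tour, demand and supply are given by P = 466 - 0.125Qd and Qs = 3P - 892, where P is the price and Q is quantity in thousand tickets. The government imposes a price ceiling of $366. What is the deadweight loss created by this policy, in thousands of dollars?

Rearranging demand gives Qd = 3728 - 8P. Setting quantity demanded equal to quantity supplied, 3728 - 8P = 3P - 892, gives P* = 420 and Q* = 368.
The ceiling of 366 is below the equilibrium price 420, so it binds.
At P = 366: Qd = 3728 - 8·366 = 800 and Qs = 3·366 - 892 = 206.
Quantity traded falls to 206. At Q = 206 the demand price is (3728 - 206)/8 = 440.25 and the supply price is (892 + 206)/3 = 366.
Deadweight loss = ½ · (440.25 - 366) · (368 - 206) = ½ · 74.25 · 162 = 6014.25.

6014.25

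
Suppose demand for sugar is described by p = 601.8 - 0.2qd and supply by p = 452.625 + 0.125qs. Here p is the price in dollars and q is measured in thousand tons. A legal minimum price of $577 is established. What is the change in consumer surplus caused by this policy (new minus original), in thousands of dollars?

-19530.5

Rearranging demand gives qd = 3009 - 5p; rearranging supply gives qs = 8p - 3621. Equilibrium: 3009 - 5p = 8p - 3621, so 6630 = 13p and p* = 510, q* = 459.
The floor of 577 is above the equilibrium price 510, so it binds.
At p = 577: qd = 3009 - 5·577 = 124 and qs = 8·577 - 3621 = 995.
Consumer surplus without the control is ½ · (601.8 - 510) · 459 = 21068.1.
With the floor, consumers buy 124 units at 577, so CS = ½ · (601.8 - 577) · 124 = 1537.6.
Change in consumer surplus = 1537.6 - 21068.1 = -19530.5.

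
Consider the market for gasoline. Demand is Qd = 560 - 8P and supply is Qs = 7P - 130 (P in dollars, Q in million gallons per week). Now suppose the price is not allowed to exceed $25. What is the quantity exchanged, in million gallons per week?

45

Equilibrium: 560 - 8P = 7P - 130, so 690 = 15P and P* = 46, Q* = 192.
Since 25 < 46, the ceiling is binding.
At P = 25: Qd = 560 - 8·25 = 360 and Qs = 7·25 - 130 = 45.
The quantity actually transacted is the short side, supply: 45.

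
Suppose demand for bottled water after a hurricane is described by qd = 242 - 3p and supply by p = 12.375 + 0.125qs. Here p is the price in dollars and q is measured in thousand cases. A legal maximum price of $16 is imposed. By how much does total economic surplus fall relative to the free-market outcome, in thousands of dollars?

Rearranging supply gives qs = 8p - 99. Without the control the market clears where 242 - 3p = 8p - 99, i.e. p* = 31 and q* = 149.
Because the ceiling (16) lies below the market-clearing price, it is binding.
At p = 16: qd = 242 - 3·16 = 194 and qs = 8·16 - 99 = 29.
Quantity traded falls to 29. At q = 29 the demand price is (242 - 29)/3 = 71 and the supply price is (99 + 29)/8 = 16.
Deadweight loss = ½ · (71 - 16) · (149 - 29) = ½ · 55 · 120 = 3300.

3300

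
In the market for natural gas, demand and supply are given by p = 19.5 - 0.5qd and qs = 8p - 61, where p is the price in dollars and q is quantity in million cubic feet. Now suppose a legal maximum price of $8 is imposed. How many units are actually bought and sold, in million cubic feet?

3

Rearranging demand gives qd = 39 - 2p. Equilibrium: 39 - 2p = 8p - 61, so 100 = 10p and p* = 10, q* = 19.
Because the ceiling (8) lies below the market-clearing price, it is binding.
At p = 8: qd = 39 - 2·8 = 23 and qs = 8·8 - 61 = 3.
The quantity actually transacted is the short side, supply: 3.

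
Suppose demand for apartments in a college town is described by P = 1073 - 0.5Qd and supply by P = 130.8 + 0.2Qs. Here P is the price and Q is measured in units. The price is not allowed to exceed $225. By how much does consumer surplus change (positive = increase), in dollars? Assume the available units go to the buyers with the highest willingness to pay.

Rearranging demand gives Qd = 2146 - 2P; rearranging supply gives Qs = 5P - 654. Equilibrium: 2146 - 2P = 5P - 654, so 2800 = 7P and P* = 400, Q* = 1346.
Because the ceiling (225) lies below the market-clearing price, it is binding.
At P = 225: Qd = 2146 - 2·225 = 1696 and Qs = 5·225 - 654 = 471.
Consumer surplus without the control is ½ · (1073 - 400) · 1346 = 452929.
With the ceiling, 471 units are sold at 225 (assume they go to the highest-value buyers). The demand price at Q = 471 is 837.5, so CS = ½ · [(1073 - 225) + (837.5 - 225)] · 471 = 343947.75.
Change in consumer surplus = 343947.75 - 452929 = -108981.25.

-108981.25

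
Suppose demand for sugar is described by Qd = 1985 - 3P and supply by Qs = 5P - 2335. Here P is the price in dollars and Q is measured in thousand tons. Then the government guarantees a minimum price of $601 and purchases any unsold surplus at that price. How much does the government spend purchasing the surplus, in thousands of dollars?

293288

Equilibrium: 1985 - 3P = 5P - 2335, so 4320 = 8P and P* = 540, Q* = 365.
Because the floor (601) lies above the market-clearing price, it is binding.
At P = 601: Qd = 1985 - 3·601 = 182 and Qs = 5·601 - 2335 = 670.
Surplus = Qs - Qd = 488.
Government expenditure = surplus × support price = 488 × 601 = 293288.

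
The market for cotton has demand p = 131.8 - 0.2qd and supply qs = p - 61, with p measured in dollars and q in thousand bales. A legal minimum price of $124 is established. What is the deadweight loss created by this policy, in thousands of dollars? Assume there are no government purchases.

Rearranging demand gives qd = 659 - 5p. Equilibrium: 659 - 5p = p - 61, so 720 = 6p and p* = 120, q* = 59.
Because the floor (124) lies above the market-clearing price, it is binding.
At p = 124: qd = 659 - 5·124 = 39 and qs = 124 - 61 = 63.
Quantity traded falls to 39. At q = 39 the demand price is (659 - 39)/5 = 124 and the supply price is 61 + 39 = 100.
Deadweight loss = ½ · (124 - 100) · (59 - 39) = ½ · 24 · 20 = 240.

240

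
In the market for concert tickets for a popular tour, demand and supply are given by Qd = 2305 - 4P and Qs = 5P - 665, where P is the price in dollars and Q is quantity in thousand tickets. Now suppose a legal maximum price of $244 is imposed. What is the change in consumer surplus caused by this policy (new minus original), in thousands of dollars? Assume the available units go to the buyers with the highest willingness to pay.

Setting quantity demanded equal to quantity supplied, 2305 - 4P = 5P - 665, gives P* = 330 and Q* = 985.
Since 244 < 330, the ceiling is binding.
At P = 244: Qd = 2305 - 4·244 = 1329 and Qs = 5·244 - 665 = 555.
Consumer surplus without the control is ½ · (576.25 - 330) · 985 = 121278.125.
With the ceiling, 555 units are sold at 244 (assume they go to the highest-value buyers). The demand price at Q = 555 is 437.5, so CS = ½ · [(576.25 - 244) + (437.5 - 244)] · 555 = 145895.625.
Change in consumer surplus = 145895.625 - 121278.125 = 24617.5.

24617.5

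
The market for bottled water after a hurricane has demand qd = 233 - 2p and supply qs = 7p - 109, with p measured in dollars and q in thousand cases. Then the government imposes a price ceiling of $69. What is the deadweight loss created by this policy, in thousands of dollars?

In a free market, 233 - 2p = 7p - 109 gives the equilibrium p* = 38, q* = 157.
Since 69 is above p* = 38, the ceiling does not bind and the free-market outcome prevails.
Since the control does not bind, no trades are prevented and deadweight loss is zero.

0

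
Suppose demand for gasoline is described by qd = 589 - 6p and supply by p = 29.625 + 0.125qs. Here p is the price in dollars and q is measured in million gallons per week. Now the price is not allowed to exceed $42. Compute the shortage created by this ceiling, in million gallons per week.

Rearranging supply gives qs = 8p - 237. Equilibrium: 589 - 6p = 8p - 237, so 826 = 14p and p* = 59, q* = 235.
Since 42 < 59, the ceiling is binding.
At p = 42: qd = 589 - 6·42 = 337 and qs = 8·42 - 237 = 99.
Shortage = qd - qs = 337 - 99 = 238.

238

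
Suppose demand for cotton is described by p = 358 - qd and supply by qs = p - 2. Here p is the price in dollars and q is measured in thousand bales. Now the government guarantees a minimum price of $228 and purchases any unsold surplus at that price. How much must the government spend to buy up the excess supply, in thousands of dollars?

21888

Rearranging demand gives qd = 358 - p. Without the control the market clears where 358 - p = p - 2, i.e. p* = 180 and q* = 178.
Because the floor (228) lies above the market-clearing price, it is binding.
At p = 228: qd = 358 - 228 = 130 and qs = 228 - 2 = 226.
Surplus = qs - qd = 96.
Government expenditure = surplus × support price = 96 × 228 = 21888.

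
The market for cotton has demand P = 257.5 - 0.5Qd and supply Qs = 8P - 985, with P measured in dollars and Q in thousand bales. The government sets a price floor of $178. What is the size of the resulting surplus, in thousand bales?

280

Rearranging demand gives Qd = 515 - 2P. Setting quantity demanded equal to quantity supplied, 515 - 2P = 8P - 985, gives P* = 150 and Q* = 215.
Since 178 > 150, the floor is binding.
At P = 178: Qd = 515 - 2·178 = 159 and Qs = 8·178 - 985 = 439.
Surplus = Qs - Qd = 439 - 159 = 280.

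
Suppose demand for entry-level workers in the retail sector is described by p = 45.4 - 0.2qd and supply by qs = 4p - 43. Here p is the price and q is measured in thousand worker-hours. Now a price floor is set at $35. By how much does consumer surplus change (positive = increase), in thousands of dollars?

Rearranging demand gives qd = 227 - 5p. Equilibrium: 227 - 5p = 4p - 43, so 270 = 9p and p* = 30, q* = 77.
Since 35 > 30, the floor is binding.
At p = 35: qd = 227 - 5·35 = 52 and qs = 4·35 - 43 = 97.
Consumer surplus without the control is ½ · (45.4 - 30) · 77 = 592.9.
With the floor, consumers buy 52 units at 35, so CS = ½ · (45.4 - 35) · 52 = 270.4.
Change in consumer surplus = 270.4 - 592.9 = -322.5.

-322.5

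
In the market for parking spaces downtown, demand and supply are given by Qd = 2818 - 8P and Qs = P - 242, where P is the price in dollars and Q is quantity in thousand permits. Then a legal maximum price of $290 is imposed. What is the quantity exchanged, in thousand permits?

Equilibrium: 2818 - 8P = P - 242, so 3060 = 9P and P* = 340, Q* = 98.
Because the ceiling (290) lies below the market-clearing price, it is binding.
At P = 290: Qd = 2818 - 8·290 = 498 and Qs = 290 - 242 = 48.
The quantity actually transacted is the short side, supply: 48.

48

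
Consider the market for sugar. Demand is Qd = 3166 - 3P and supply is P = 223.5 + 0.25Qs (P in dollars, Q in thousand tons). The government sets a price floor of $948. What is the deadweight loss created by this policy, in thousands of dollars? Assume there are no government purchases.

355488

Rearranging supply gives Qs = 4P - 894. Without the control the market clears where 3166 - 3P = 4P - 894, i.e. P* = 580 and Q* = 1426.
Since 948 > 580, the floor is binding.
At P = 948: Qd = 3166 - 3·948 = 322 and Qs = 4·948 - 894 = 2898.
Quantity traded falls to 322. At Q = 322 the demand price is (3166 - 322)/3 = 948 and the supply price is (894 + 322)/4 = 304.
Deadweight loss = ½ · (948 - 304) · (1426 - 322) = ½ · 644 · 1104 = 355488.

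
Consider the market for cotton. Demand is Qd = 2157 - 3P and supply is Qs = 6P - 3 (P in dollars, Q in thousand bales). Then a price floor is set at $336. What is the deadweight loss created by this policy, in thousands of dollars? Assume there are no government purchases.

Setting quantity demanded equal to quantity supplied, 2157 - 3P = 6P - 3, gives P* = 240 and Q* = 1437.
Because the floor (336) lies above the market-clearing price, it is binding.
At P = 336: Qd = 2157 - 3·336 = 1149 and Qs = 6·336 - 3 = 2013.
Quantity traded falls to 1149. At Q = 1149 the demand price is (2157 - 1149)/3 = 336 and the supply price is (3 + 1149)/6 = 192.
Deadweight loss = ½ · (336 - 192) · (1437 - 1149) = ½ · 144 · 288 = 20736.

20736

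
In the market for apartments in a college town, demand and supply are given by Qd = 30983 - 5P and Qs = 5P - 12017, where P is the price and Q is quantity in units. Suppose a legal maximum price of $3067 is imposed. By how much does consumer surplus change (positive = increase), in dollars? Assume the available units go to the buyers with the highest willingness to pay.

Equilibrium: 30983 - 5P = 5P - 12017, so 43000 = 10P and P* = 4300, Q* = 9483.
Since 3067 < 4300, the ceiling is binding.
At P = 3067: Qd = 30983 - 5·3067 = 15648 and Qs = 5·3067 - 12017 = 3318.
Consumer surplus without the control is ½ · (6196.6 - 4300) · 9483 = 8992728.9.
With the ceiling, 3318 units are sold at 3067 (assume they go to the highest-value buyers). The demand price at Q = 3318 is 5533, so CS = ½ · [(6196.6 - 3067) + (5533 - 3067)] · 3318 = 9283100.4.
Change in consumer surplus = 9283100.4 - 8992728.9 = 290371.5.

290371.5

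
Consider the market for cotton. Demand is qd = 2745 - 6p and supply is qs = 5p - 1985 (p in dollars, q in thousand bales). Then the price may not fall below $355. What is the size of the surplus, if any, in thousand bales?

0

Equilibrium: 2745 - 6p = 5p - 1985, so 4730 = 11p and p* = 430, q* = 165.
Since 355 is below p* = 430, the floor does not bind and the free-market outcome prevails.
Since the control does not bind, there is no surplus.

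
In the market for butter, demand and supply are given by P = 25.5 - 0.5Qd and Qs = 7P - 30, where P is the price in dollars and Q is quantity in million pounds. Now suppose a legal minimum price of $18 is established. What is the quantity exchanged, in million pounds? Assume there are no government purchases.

15

Rearranging demand gives Qd = 51 - 2P. Equilibrium: 51 - 2P = 7P - 30, so 81 = 9P and P* = 9, Q* = 33.
The floor of 18 is above the equilibrium price 9, so it binds.
At P = 18: Qd = 51 - 2·18 = 15 and Qs = 7·18 - 30 = 96.
The quantity actually transacted is the short side, demand: 15.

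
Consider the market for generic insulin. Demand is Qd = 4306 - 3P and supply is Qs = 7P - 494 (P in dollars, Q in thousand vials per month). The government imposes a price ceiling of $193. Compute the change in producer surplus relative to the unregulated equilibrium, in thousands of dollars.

Without the control the market clears where 4306 - 3P = 7P - 494, i.e. P* = 480 and Q* = 2866.
The ceiling of 193 is below the equilibrium price 480, so it binds.
At P = 193: Qd = 4306 - 3·193 = 3727 and Qs = 7·193 - 494 = 857.
Producer surplus without the control is ½ · (480 - 494/7) · 2866 = 4106978/7.
With the ceiling, producers sell 857 units at 193, so PS = ½ · (193 - 494/7) · 857 = 734449/14.
Change in producer surplus = 734449/14 - 4106978/7 = -534250.5.

-534250.5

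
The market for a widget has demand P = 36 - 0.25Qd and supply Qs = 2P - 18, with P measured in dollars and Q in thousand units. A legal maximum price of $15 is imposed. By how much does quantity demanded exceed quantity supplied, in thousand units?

72

Rearranging demand gives Qd = 144 - 4P. In a free market, 144 - 4P = 2P - 18 gives the equilibrium P* = 27, Q* = 36.
Since 15 < 27, the ceiling is binding.
At P = 15: Qd = 144 - 4·15 = 84 and Qs = 2·15 - 18 = 12.
Shortage = Qd - Qs = 84 - 12 = 72.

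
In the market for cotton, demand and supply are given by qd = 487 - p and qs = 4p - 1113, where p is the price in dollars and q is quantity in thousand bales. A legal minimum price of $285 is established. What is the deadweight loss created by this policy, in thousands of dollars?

0

Setting quantity demanded equal to quantity supplied, 487 - p = 4p - 1113, gives p* = 320 and q* = 167.
Since 285 is below p* = 320, the floor does not bind and the free-market outcome prevails.
Since the control does not bind, no trades are prevented and deadweight loss is zero.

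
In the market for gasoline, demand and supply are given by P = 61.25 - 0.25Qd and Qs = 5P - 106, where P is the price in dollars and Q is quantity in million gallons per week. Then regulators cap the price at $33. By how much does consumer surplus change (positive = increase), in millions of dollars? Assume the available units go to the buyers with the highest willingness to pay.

Rearranging demand gives Qd = 245 - 4P. Setting quantity demanded equal to quantity supplied, 245 - 4P = 5P - 106, gives P* = 39 and Q* = 89.
The ceiling of 33 is below the equilibrium price 39, so it binds.
At P = 33: Qd = 245 - 4·33 = 113 and Qs = 5·33 - 106 = 59.
Consumer surplus without the control is ½ · (61.25 - 39) · 89 = 990.125.
With the ceiling, 59 units are sold at 33 (assume they go to the highest-value buyers). The demand price at Q = 59 is 46.5, so CS = ½ · [(61.25 - 33) + (46.5 - 33)] · 59 = 1231.625.
Change in consumer surplus = 1231.625 - 990.125 = 241.5.

241.5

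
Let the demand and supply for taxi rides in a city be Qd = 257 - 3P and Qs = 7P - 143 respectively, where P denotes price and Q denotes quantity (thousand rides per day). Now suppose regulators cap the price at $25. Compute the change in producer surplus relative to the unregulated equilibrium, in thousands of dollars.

-1267.5

Equilibrium: 257 - 3P = 7P - 143, so 400 = 10P and P* = 40, Q* = 137.
Since 25 < 40, the ceiling is binding.
At P = 25: Qd = 257 - 3·25 = 182 and Qs = 7·25 - 143 = 32.
Producer surplus without the control is ½ · (40 - 143/7) · 137 = 18769/14.
With the ceiling, producers sell 32 units at 25, so PS = ½ · (25 - 143/7) · 32 = 512/7.
Change in producer surplus = 512/7 - 18769/14 = -1267.5.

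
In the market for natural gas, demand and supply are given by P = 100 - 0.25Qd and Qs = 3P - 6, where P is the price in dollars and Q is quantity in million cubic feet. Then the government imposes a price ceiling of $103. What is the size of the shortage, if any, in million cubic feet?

0

Rearranging demand gives Qd = 400 - 4P. Without the control the market clears where 400 - 4P = 3P - 6, i.e. P* = 58 and Q* = 168.
Since 103 is above P* = 58, the ceiling does not bind and the free-market outcome prevails.
Since the control does not bind, there is no shortage.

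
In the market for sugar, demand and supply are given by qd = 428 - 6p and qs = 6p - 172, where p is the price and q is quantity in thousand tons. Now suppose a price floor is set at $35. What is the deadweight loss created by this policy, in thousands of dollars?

0

Setting quantity demanded equal to quantity supplied, 428 - 6p = 6p - 172, gives p* = 50 and q* = 128.
Since 35 is below p* = 50, the floor does not bind and the free-market outcome prevails.
Since the control does not bind, no trades are prevented and deadweight loss is zero.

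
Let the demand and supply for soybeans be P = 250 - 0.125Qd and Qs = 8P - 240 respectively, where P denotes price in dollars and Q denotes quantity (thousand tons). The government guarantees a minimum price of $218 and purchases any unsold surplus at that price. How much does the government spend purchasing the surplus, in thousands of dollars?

Rearranging demand gives Qd = 2000 - 8P. Without the control the market clears where 2000 - 8P = 8P - 240, i.e. P* = 140 and Q* = 880.
The floor of 218 is above the equilibrium price 140, so it binds.
At P = 218: Qd = 2000 - 8·218 = 256 and Qs = 8·218 - 240 = 1504.
Surplus = Qs - Qd = 1248.
Government expenditure = surplus × support price = 1248 × 218 = 272064.

272064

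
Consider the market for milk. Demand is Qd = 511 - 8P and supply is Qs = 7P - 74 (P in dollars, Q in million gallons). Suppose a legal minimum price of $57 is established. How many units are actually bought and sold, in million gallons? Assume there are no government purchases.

Equilibrium: 511 - 8P = 7P - 74, so 585 = 15P and P* = 39, Q* = 199.
The floor of 57 is above the equilibrium price 39, so it binds.
At P = 57: Qd = 511 - 8·57 = 55 and Qs = 7·57 - 74 = 325.
The quantity actually transacted is the short side, demand: 55.

55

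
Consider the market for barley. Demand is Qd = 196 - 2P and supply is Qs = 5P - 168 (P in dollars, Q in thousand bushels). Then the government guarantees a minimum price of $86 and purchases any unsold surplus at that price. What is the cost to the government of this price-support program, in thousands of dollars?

20468

In a free market, 196 - 2P = 5P - 168 gives the equilibrium P* = 52, Q* = 92.
Since 86 > 52, the floor is binding.
At P = 86: Qd = 196 - 2·86 = 24 and Qs = 5·86 - 168 = 262.
Surplus = Qs - Qd = 238.
Government expenditure = surplus × support price = 238 × 86 = 20468.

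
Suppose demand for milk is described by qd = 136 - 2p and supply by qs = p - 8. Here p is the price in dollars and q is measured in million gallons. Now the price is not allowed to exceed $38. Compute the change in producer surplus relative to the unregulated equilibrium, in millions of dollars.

-350

Equilibrium: 136 - 2p = p - 8, so 144 = 3p and p* = 48, q* = 40.
Because the ceiling (38) lies below the market-clearing price, it is binding.
At p = 38: qd = 136 - 2·38 = 60 and qs = 38 - 8 = 30.
Producer surplus without the control is ½ · (48 - 8) · 40 = 800.
With the ceiling, producers sell 30 units at 38, so PS = ½ · (38 - 8) · 30 = 450.
Change in producer surplus = 450 - 800 = -350.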